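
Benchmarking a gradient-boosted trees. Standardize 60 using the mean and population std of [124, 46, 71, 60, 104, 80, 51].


μ = 76.5714, σ = 26.4783
z = (60 - 76.5714)/26.4783 = -0.6258

-0.6258


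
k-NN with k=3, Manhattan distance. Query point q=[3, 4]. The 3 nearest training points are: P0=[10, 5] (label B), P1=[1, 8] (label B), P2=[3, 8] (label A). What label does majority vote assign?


d(q,P0) = 8  (label B)
d(q,P1) = 6  (label B)
d(q,P2) = 4  (label A)
Votes: A=1, B=2
Majority → B

B


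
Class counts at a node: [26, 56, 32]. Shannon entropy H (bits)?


Probabilities: [26/114, 56/114, 32/114] ≈ [0.2281, 0.4912, 0.2807]
H = -((26/114)·log₂(26/114) + (56/114)·log₂(56/114) + (32/114)·log₂(32/114))
  = 1.5046 bits

1.5046 bits


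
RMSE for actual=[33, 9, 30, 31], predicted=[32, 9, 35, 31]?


MSE = 26/4 = 6.5
RMSE = √(26/4) = 2.5495

2.5495


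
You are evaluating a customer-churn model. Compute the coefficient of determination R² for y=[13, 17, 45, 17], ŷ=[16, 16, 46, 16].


ȳ = 23
SS_res = Σ(y-ŷ)² = 12
SS_tot = Σ(y-ȳ)² = 656
R² = 1 - SS_res/SS_tot = 1 - 0.0183 = 0.9817

0.9817


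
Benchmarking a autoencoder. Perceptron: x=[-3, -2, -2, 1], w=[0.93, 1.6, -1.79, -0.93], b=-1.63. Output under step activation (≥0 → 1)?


z = (-3)·(0.93) + (-2)·(1.6) + (-2)·(-1.79) + (1)·(-0.93) - 1.63
  = -4.97
step(z) = 0 (z<0)

0


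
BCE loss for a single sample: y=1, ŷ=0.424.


BCE = -[y·ln(p) + (1-y)·ln(1-p)]
= -1·ln(0.424) - 0
= -ln(0.424) = 0.858

0.858


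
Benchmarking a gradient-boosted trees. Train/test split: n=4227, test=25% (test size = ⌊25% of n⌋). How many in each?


Test = ⌊4227·25/100⌋ = 1056
Train = 4227 - 1056 = 3171

Train: 3171, Test: 1056


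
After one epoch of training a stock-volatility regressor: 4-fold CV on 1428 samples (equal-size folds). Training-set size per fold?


Fold size = 1428/4 = 357
Training per fold = 1428 - 357 = 1071

1071


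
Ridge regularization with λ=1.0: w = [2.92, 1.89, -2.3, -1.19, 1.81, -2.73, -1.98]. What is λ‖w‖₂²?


‖w‖₂² = (2.92)² + (1.89)² + (-2.3)² + (-1.19)² + (1.81)² + (-2.73)² + (-1.98)²
     = 8.5264 + 3.5721 + 5.29 + 1.4161 + 3.2761 + 7.4529 + 3.9204
     = 33.454
λ·‖w‖₂² = 1.0·33.454 = 33.454

33.454


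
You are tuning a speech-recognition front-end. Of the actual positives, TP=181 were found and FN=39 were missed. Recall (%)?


Recall = TP/(TP+FN)
= 181/(181+39)
= 181/220 = 82.27%

82.27%


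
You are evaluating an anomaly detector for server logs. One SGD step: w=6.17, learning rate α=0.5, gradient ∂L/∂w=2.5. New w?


w_new = w - α·∇
= 6.17 - 0.5·2.5
= 6.17 - 1.25
= 4.92

4.92


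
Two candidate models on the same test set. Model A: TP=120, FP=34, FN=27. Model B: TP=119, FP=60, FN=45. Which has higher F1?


Model A: P=120/154=0.7792, R=120/147=0.8163, F1=2PR/(P+R)=2TP/(2TP+FP+FN)=240/301=0.7973
Model B: P=119/179=0.6648, R=119/164=0.7256, F1=2PR/(P+R)=2TP/(2TP+FP+FN)=238/343=0.6939
0.7973 > 0.6939 → Model A

Model A


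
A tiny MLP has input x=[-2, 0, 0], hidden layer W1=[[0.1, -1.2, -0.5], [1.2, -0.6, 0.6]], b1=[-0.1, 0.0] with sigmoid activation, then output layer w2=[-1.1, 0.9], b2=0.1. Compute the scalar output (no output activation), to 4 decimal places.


z1[0] = (0.1)·(-2) + (-1.2)·(0) + (-0.5)·(0) - 0.1 = -0.3
z1[1] = (1.2)·(-2) + (-0.6)·(0) + (0.6)·(0) + 0.0 = -2.4
h = sigmoid(z1) = [0.4256, 0.0832]
output = (-1.1)·(0.4256) + (0.9)·(0.0832) + 0.1 = -0.2933

-0.2933


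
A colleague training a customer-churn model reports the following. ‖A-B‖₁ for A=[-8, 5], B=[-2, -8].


d = |-8+ 2| + |5+ 8|
  = 6 + 13
  = 19

19


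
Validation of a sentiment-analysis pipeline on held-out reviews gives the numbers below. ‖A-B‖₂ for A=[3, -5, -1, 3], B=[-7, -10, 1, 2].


d = √((3+ 7)² + (-5+ 10)² + (-1-1)² + (3-2)²)
  = √(100 + 25 + 4 + 1)
  = √130 = 11.4018

11.4018


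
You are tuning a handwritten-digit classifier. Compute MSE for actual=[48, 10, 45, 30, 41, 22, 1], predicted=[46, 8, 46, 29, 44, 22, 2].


Squared errors: (48-46)²=4, (10-8)²=4, (45-46)²=1, (30-29)²=1, (41-44)²=9, (22-22)²=0, (1-2)²=1
Sum = 20
MSE = 20/7 = 20/7

20/7


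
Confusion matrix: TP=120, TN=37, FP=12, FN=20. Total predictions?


Total = TP + TN + FP + FN
= 120 + 37 + 12 + 20
= 189
(Predicted positive: 132, predicted negative: 57)

189


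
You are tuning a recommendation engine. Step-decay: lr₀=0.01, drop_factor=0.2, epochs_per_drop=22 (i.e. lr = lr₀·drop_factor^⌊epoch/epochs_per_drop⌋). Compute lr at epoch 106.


n_drops = ⌊106/22⌋ = 4
lr = 0.01·0.2^4 = 0.01·0.0016 = 0.000016

0.000016


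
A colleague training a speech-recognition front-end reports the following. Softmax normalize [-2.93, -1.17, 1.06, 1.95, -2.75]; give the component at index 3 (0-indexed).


Exponentials: e^-2.93=0.0534, e^-1.17=0.3104, e^1.06=2.8864, e^1.95=7.0287, e^-2.75=0.0639
Sum = 10.3428
Softmax = [0.0052, 0.03, 0.2791, 0.6796, 0.0062]
p[3] = 7.0287/10.3428 = 0.6796

0.6796


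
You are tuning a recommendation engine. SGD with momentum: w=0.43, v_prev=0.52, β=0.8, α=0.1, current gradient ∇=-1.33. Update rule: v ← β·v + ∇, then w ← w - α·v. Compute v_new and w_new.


v_new = 0.8·0.52 - 1.33 = 0.416 - 1.33 = -0.914
w_new = 0.43 - 0.1·-0.914 = 0.43 + 0.0914 = 0.5214

v_new=-0.914, w_new=0.5214


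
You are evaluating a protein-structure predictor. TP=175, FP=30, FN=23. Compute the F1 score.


Precision = 175/205 = 0.8537
Recall = 175/198 = 0.8838
F1 = 2·P·R/(P+R) = 2·TP/(2·TP+FP+FN) = 350/(350+30+23) = 350/403 = 0.8685

0.8685


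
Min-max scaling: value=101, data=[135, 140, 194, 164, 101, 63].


min=63, max=194
(101-63)/(194-63) = 38/131 = 0.2901

0.2901


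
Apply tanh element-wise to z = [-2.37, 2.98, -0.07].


tanh(-2.37) = -0.9827
tanh(2.98) = 0.9949
tanh(-0.07) = -0.0699
result = [-0.9827, 0.9949, -0.0699]

[-0.9827, 0.9949, -0.0699]


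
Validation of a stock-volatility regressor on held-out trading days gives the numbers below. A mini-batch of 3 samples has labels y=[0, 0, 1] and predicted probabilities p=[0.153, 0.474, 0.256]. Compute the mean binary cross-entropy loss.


L[0] = -ln(1-0.153) = -ln(0.847) = 0.1661
L[1] = -ln(1-0.474) = -ln(0.526) = 0.6425
L[2] = -ln(0.256) = 1.3626
mean = (0.1661 + 0.6425 + 1.3626)/3 = 0.7237

0.7237


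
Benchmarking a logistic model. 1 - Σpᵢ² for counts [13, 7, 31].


Probabilities: [13/51, 7/51, 31/51] ≈ [0.2549, 0.1373, 0.6078]
Σpᵢ² = (169 + 49 + 961)/51² = 1179/2601
Gini = 1 - Σpᵢ² = 1 - 1179/2601 = 0.5467

0.5467


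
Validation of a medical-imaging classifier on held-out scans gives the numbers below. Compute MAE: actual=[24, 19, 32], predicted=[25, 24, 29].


Absolute errors: |24-25|=1, |19-24|=5, |32-29|=3
Sum = 9
MAE = 9/3 = 3

3


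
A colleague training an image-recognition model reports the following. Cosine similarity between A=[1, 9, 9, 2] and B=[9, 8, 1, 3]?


A·B = 1·9 + 9·8 + 9·1 + 2·3 = 96
‖A‖ = √167 = 12.9228, ‖B‖ = √155 = 12.4499
cos = 96/(√167·√155) = 96/√25885 = 0.5967

0.5967


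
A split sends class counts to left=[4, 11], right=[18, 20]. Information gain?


Parent = [22, 31], H_parent = 0.9791
H_left = 0.8366 (n=15), H_right = 0.998 (n=38)
H_children = (15/53)·0.8366 + (38/53)·0.998 = 0.9523
IG = 0.9791 - 0.9523 = 0.0268

0.0268


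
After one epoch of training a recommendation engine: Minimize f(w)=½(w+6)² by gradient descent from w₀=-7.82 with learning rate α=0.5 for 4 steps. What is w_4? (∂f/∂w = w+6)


step 1: grad = -7.82+6 = -1.82; w = -7.82 - 0.5·(-1.82) = -6.91
step 2: grad = -6.91+6 = -0.91; w = -6.91 - 0.5·(-0.91) = -6.455
step 3: grad = -6.455+6 = -0.455; w = -6.455 - 0.5·(-0.455) = -6.2275
step 4: grad = -6.2275+6 = -0.2275; w = -6.2275 - 0.5·(-0.2275) = -6.11375

-6.11375


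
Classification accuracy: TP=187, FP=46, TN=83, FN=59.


Accuracy = (TP+TN)/(TP+TN+FP+FN)
= (187+83)/(375)
= 270/375 = 72.0%

72.0%


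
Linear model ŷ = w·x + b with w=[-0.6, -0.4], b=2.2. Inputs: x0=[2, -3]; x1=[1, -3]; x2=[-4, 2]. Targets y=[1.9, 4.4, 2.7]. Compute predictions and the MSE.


ŷ0 = (-0.6)·(2) + (-0.4)·(-3) + 2.2 = 2.2
ŷ1 = (-0.6)·(1) + (-0.4)·(-3) + 2.2 = 2.8
ŷ2 = (-0.6)·(-4) + (-0.4)·(2) + 2.2 = 3.8
errors² = [0.09, 2.56, 1.21]
MSE = 3.8600/3 = 1.2867

1.2867


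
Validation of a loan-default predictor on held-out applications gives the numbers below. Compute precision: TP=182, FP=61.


Precision = TP/(TP+FP)
= 182/(182+61)
= 182/243 = 74.9%

74.9%


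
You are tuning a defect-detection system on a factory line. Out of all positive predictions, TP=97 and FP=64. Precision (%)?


Precision = TP/(TP+FP)
= 97/(97+64)
= 97/161 = 60.25%

60.25%


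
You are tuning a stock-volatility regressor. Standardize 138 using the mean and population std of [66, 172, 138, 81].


μ = 114.25, σ = 42.8157
z = (138 - 114.25)/42.8157 = 0.5547

0.5547


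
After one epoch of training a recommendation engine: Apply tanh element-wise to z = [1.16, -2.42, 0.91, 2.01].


tanh(1.16) = 0.821
tanh(-2.42) = -0.9843
tanh(0.91) = 0.7211
tanh(2.01) = 0.9647
result = [0.821, -0.9843, 0.7211, 0.9647]

[0.821, -0.9843, 0.7211, 0.9647]


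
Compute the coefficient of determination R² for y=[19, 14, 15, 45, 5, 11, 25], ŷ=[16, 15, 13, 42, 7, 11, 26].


ȳ = 19.1429
SS_res = Σ(y-ŷ)² = 28
SS_tot = Σ(y-ȳ)² = 1012.86
R² = 1 - SS_res/SS_tot = 1 - 0.0276 = 0.9724

0.9724


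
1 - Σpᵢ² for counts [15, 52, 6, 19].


Probabilities: [15/92, 52/92, 6/92, 19/92] ≈ [0.163, 0.5652, 0.0652, 0.2065]
Σpᵢ² = (225 + 2704 + 36 + 361)/92² = 3326/8464
Gini = 1 - Σpᵢ² = 1 - 3326/8464 = 0.607

0.607


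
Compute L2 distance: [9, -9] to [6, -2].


d = √((9-6)² + (-9+ 2)²)
  = √(9 + 49)
  = √58 = 7.6158

7.6158


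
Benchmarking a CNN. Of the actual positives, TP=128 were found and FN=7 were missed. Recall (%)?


Recall = TP/(TP+FN)
= 128/(128+7)
= 128/135 = 94.81%

94.81%


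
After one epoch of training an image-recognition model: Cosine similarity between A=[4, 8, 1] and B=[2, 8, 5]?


A·B = 4·2 + 8·8 + 1·5 = 77
‖A‖ = √81 = 9, ‖B‖ = √93 = 9.6437
cos = 77/(√81·√93) = 77/√7533 = 0.8872

0.8872


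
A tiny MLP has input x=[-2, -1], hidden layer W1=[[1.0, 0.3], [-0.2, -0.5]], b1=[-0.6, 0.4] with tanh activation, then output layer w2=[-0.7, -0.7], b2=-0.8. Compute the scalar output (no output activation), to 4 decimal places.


z1[0] = (1.0)·(-2) + (0.3)·(-1) - 0.6 = -2.9
z1[1] = (-0.2)·(-2) + (-0.5)·(-1) + 0.4 = 1.3
h = tanh(z1) = [-0.994, 0.8617]
output = (-0.7)·(-0.994) + (-0.7)·(0.8617) - 0.8 = -0.7074

-0.7074


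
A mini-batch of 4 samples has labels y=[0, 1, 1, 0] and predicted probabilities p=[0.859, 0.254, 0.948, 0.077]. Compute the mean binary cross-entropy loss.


L[0] = -ln(1-0.859) = -ln(0.141) = 1.959
L[1] = -ln(0.254) = 1.3704
L[2] = -ln(0.948) = 0.0534
L[3] = -ln(1-0.077) = -ln(0.923) = 0.0801
mean = (1.959 + 1.3704 + 0.0534 + 0.0801)/4 = 0.8657

0.8657


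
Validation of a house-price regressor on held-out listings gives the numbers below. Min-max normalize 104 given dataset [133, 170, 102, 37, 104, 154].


min=37, max=170
(104-37)/(170-37) = 67/133 = 0.5038

0.5038


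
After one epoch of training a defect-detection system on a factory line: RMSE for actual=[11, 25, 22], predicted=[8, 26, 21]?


MSE = 11/3 = 3.6667
RMSE = √(11/3) = 1.9149

1.9149


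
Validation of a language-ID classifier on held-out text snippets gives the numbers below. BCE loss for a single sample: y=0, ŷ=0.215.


BCE = -[y·ln(p) + (1-y)·ln(1-p)]
= -0 - 1·ln(1-0.215)
= -ln(0.785) = 0.2421

0.2421


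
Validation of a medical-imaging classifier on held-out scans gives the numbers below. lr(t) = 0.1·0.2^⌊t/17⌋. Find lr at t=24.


n_drops = ⌊24/17⌋ = 1
lr = 0.1·0.2^1 = 0.1·0.2 = 0.02

0.02


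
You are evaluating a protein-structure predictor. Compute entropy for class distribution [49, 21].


Probabilities: [49/70, 21/70] ≈ [0.7, 0.3]
H = -((49/70)·log₂(49/70) + (21/70)·log₂(21/70))
  = 0.8813 bits

0.8813 bits


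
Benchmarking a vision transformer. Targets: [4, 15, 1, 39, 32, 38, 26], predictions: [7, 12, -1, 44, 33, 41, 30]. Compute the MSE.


Squared errors: (4-7)²=9, (15-12)²=9, (1+ 1)²=4, (39-44)²=25, (32-33)²=1, (38-41)²=9, (26-30)²=16
Sum = 73
MSE = 73/7 = 73/7

73/7


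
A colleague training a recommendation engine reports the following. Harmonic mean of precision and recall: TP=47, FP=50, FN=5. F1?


Precision = 47/97 = 0.4845
Recall = 47/52 = 0.9038
F1 = 2·P·R/(P+R) = 2·TP/(2·TP+FP+FN) = 94/(94+50+5) = 94/149 = 0.6309

0.6309


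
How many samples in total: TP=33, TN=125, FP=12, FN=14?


Total = TP + TN + FP + FN
= 33 + 125 + 12 + 14
= 184
(Predicted positive: 45, predicted negative: 139)

184


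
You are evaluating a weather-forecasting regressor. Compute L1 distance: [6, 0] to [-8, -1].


d = |6+ 8| + |0+ 1|
  = 14 + 1
  = 15

15


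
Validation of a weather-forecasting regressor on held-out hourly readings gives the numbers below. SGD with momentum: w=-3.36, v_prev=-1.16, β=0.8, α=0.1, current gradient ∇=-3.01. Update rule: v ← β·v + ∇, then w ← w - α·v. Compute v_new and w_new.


v_new = 0.8·-1.16 - 3.01 = -0.928 - 3.01 = -3.938
w_new = -3.36 - 0.1·-3.938 = -3.36 + 0.3938 = -2.9662

v_new=-3.938, w_new=-2.9662


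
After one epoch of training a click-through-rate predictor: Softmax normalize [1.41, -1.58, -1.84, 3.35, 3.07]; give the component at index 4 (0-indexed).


Exponentials: e^1.41=4.096, e^-1.58=0.206, e^-1.84=0.1588, e^3.35=28.5027, e^3.07=21.5419
Sum = 54.5054
Softmax = [0.0751, 0.0038, 0.0029, 0.5229, 0.3952]
p[4] = 21.5419/54.5054 = 0.3952

0.3952


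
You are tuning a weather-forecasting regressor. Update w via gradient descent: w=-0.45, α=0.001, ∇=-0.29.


w_new = w - α·∇
= -0.45 - 0.001·-0.29
= -0.45 + 0.00029
= -0.44971

-0.44971


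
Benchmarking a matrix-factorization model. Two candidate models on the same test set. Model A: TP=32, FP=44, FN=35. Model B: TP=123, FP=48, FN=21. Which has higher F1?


Model A: P=32/76=0.4211, R=32/67=0.4776, F1=2PR/(P+R)=2TP/(2TP+FP+FN)=64/143=0.4476
Model B: P=123/171=0.7193, R=123/144=0.8542, F1=2PR/(P+R)=2TP/(2TP+FP+FN)=246/315=0.781
0.4476 < 0.781 → Model B

Model B


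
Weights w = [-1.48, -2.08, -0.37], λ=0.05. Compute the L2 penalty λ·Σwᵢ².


‖w‖₂² = (-1.48)² + (-2.08)² + (-0.37)²
     = 2.1904 + 4.3264 + 0.1369
     = 6.6537
λ·‖w‖₂² = 0.05·6.6537 = 0.332685

0.332685


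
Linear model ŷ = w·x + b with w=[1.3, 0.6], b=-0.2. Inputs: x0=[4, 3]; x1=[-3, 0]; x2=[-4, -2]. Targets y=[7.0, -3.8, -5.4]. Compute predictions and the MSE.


ŷ0 = (1.3)·(4) + (0.6)·(3) - 0.2 = 6.8
ŷ1 = (1.3)·(-3) + (0.6)·(0) - 0.2 = -4.1
ŷ2 = (1.3)·(-4) + (0.6)·(-2) - 0.2 = -6.6
errors² = [0.04, 0.09, 1.44]
MSE = 1.5700/3 = 0.5233

0.5233


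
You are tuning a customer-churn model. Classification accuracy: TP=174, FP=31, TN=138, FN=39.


Accuracy = (TP+TN)/(TP+TN+FP+FN)
= (174+138)/(382)
= 312/382 = 81.68%

81.68%


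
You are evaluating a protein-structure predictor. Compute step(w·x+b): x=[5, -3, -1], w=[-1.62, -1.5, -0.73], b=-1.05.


z = (5)·(-1.62) + (-3)·(-1.5) + (-1)·(-0.73) - 1.05
  = -3.92
step(z) = 0 (z<0)

0


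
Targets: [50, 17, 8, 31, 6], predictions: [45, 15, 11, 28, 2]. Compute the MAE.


Absolute errors: |50-45|=5, |17-15|=2, |8-11|=3, |31-28|=3, |6-2|=4
Sum = 17
MAE = 17/5 = 17/5

17/5


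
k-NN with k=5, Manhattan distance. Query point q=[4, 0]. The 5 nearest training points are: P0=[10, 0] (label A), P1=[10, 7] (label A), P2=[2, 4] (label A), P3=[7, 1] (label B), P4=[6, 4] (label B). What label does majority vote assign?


d(q,P0) = 6  (label A)
d(q,P1) = 13  (label A)
d(q,P2) = 6  (label A)
d(q,P3) = 4  (label B)
d(q,P4) = 6  (label B)
Votes: A=3, B=2
Majority → A

A


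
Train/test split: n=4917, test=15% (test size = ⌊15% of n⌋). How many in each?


Test = ⌊4917·15/100⌋ = 737
Train = 4917 - 737 = 4180

Train: 4180, Test: 737


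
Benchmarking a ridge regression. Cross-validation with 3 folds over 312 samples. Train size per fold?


Fold size = 312/3 = 104
Training per fold = 312 - 104 = 208

208


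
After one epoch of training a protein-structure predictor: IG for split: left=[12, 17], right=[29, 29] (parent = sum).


Parent = [41, 46], H_parent = 0.9976
H_left = 0.9784 (n=29), H_right = 1 (n=58)
H_children = (29/87)·0.9784 + (58/87)·1 = 0.9928
IG = 0.9976 - 0.9928 = 0.0048

0.0048


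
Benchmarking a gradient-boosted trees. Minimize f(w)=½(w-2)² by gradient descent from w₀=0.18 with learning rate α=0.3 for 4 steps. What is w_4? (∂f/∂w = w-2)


step 1: grad = 0.18-2 = -1.82; w = 0.18 - 0.3·(-1.82) = 0.726
step 2: grad = 0.726-2 = -1.274; w = 0.726 - 0.3·(-1.274) = 1.1082
step 3: grad = 1.1082-2 = -0.8918; w = 1.1082 - 0.3·(-0.8918) = 1.37574
step 4: grad = 1.37574-2 = -0.62426; w = 1.37574 - 0.3·(-0.62426) = 1.563018

1.563018


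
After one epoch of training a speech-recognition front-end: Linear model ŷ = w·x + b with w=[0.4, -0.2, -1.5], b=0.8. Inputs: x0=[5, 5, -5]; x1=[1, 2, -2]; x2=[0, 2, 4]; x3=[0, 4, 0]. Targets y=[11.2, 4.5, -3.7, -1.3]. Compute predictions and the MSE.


ŷ0 = (0.4)·(5) + (-0.2)·(5) + (-1.5)·(-5) + 0.8 = 9.3
ŷ1 = (0.4)·(1) + (-0.2)·(2) + (-1.5)·(-2) + 0.8 = 3.8
ŷ2 = (0.4)·(0) + (-0.2)·(2) + (-1.5)·(4) + 0.8 = -5.6
ŷ3 = (0.4)·(0) + (-0.2)·(4) + (-1.5)·(0) + 0.8 = 0.0
errors² = [3.61, 0.49, 3.61, 1.69]
MSE = 9.4000/4 = 2.35

2.35


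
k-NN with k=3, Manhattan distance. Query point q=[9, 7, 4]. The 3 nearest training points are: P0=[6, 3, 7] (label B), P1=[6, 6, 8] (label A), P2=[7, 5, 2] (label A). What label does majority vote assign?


d(q,P0) = 10  (label B)
d(q,P1) = 8  (label A)
d(q,P2) = 6  (label A)
Votes: A=2, B=1
Majority → A

A


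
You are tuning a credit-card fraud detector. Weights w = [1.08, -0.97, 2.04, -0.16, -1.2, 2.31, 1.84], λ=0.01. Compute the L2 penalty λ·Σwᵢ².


‖w‖₂² = (1.08)² + (-0.97)² + (2.04)² + (-0.16)² + (-1.2)² + (2.31)² + (1.84)²
     = 1.1664 + 0.9409 + 4.1616 + 0.0256 + 1.44 + 5.3361 + 3.3856
     = 16.4562
λ·‖w‖₂² = 0.01·16.4562 = 0.164562

0.164562


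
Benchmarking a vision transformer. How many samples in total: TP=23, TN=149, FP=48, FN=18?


Total = TP + TN + FP + FN
= 23 + 149 + 48 + 18
= 238
(Predicted positive: 71, predicted negative: 167)

238


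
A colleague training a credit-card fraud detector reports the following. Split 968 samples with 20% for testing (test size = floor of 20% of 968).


Test = ⌊968·20/100⌋ = 193
Train = 968 - 193 = 775

Train: 775, Test: 193


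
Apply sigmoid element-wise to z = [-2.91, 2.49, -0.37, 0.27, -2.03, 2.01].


σ(-2.91) = 1/(1+e^2.91) = 0.0517
σ(2.49) = 1/(1+e^-2.49) = 0.9234
σ(-0.37) = 1/(1+e^0.37) = 0.4085
σ(0.27) = 1/(1+e^-0.27) = 0.5671
σ(-2.03) = 1/(1+e^2.03) = 0.1161
σ(2.01) = 1/(1+e^-2.01) = 0.8818
result = [0.0517, 0.9234, 0.4085, 0.5671, 0.1161, 0.8818]

[0.0517, 0.9234, 0.4085, 0.5671, 0.1161, 0.8818]


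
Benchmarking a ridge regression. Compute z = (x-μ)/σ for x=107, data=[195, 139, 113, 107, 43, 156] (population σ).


μ = 125.5, σ = 46.9885
z = (107 - 125.5)/46.9885 = -0.3937

-0.3937


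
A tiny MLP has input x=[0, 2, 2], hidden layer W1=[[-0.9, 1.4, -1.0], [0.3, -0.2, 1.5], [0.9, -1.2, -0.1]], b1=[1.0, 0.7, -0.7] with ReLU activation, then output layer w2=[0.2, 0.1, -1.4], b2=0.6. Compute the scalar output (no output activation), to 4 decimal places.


z1[0] = (-0.9)·(0) + (1.4)·(2) + (-1.0)·(2) + 1.0 = 1.8
z1[1] = (0.3)·(0) + (-0.2)·(2) + (1.5)·(2) + 0.7 = 3.3
z1[2] = (0.9)·(0) + (-1.2)·(2) + (-0.1)·(2) - 0.7 = -3.3
h = ReLU(z1) = [1.8, 3.3, 0.0]
output = (0.2)·(1.8) + (0.1)·(3.3) + (-1.4)·(0.0) + 0.6 = 1.29

1.29


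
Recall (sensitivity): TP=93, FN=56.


Recall = TP/(TP+FN)
= 93/(93+56)
= 93/149 = 62.42%

62.42%


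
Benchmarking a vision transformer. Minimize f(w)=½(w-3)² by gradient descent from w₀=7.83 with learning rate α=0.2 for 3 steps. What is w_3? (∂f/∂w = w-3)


step 1: grad = 7.83-3 = 4.83; w = 7.83 - 0.2·(4.83) = 6.864
step 2: grad = 6.864-3 = 3.864; w = 6.864 - 0.2·(3.864) = 6.0912
step 3: grad = 6.0912-3 = 3.0912; w = 6.0912 - 0.2·(3.0912) = 5.47296

5.47296


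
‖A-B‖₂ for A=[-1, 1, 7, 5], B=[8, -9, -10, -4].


d = √((-1-8)² + (1+ 9)² + (7+ 10)² + (5+ 4)²)
  = √(81 + 100 + 289 + 81)
  = √551 = 23.4734

23.4734


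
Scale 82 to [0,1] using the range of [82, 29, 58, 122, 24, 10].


min=10, max=122
(82-10)/(122-10) = 72/112 = 0.6429

0.6429


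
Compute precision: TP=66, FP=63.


Precision = TP/(TP+FP)
= 66/(66+63)
= 66/129 = 51.16%

51.16%


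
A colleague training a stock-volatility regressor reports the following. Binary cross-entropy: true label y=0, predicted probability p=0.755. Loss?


BCE = -[y·ln(p) + (1-y)·ln(1-p)]
= -0 - 1·ln(1-0.755)
= -ln(0.245) = 1.4065

1.4065


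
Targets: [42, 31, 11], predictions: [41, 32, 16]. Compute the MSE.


Squared errors: (42-41)²=1, (31-32)²=1, (11-16)²=25
Sum = 27
MSE = 27/3 = 9

9


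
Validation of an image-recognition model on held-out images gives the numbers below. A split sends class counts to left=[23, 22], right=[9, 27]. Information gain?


Parent = [32, 49], H_parent = 0.968
H_left = 0.9996 (n=45), H_right = 0.8113 (n=36)
H_children = (45/81)·0.9996 + (36/81)·0.8113 = 0.9159
IG = 0.968 - 0.9159 = 0.0521

0.0521


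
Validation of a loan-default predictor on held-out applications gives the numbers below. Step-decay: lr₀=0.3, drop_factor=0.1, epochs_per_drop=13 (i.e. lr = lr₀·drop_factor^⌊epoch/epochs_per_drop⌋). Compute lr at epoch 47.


n_drops = ⌊47/13⌋ = 3
lr = 0.3·0.1^3 = 0.3·0.001 = 0.0003

0.0003


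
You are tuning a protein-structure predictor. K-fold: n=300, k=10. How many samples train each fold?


Fold size = 300/10 = 30
Training per fold = 300 - 30 = 270

270


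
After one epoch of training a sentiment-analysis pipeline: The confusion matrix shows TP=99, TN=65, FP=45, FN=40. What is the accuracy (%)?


Accuracy = (TP+TN)/(TP+TN+FP+FN)
= (99+65)/(249)
= 164/249 = 65.86%

65.86%


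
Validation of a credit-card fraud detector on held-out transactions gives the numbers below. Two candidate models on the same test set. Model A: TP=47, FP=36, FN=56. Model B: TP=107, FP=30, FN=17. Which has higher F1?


Model A: P=47/83=0.5663, R=47/103=0.4563, F1=2PR/(P+R)=2TP/(2TP+FP+FN)=94/186=0.5054
Model B: P=107/137=0.781, R=107/124=0.8629, F1=2PR/(P+R)=2TP/(2TP+FP+FN)=214/261=0.8199
0.5054 < 0.8199 → Model B

Model B


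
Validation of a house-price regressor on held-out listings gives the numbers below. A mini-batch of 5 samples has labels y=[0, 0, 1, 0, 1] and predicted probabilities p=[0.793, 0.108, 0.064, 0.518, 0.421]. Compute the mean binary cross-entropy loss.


L[0] = -ln(1-0.793) = -ln(0.207) = 1.575
L[1] = -ln(1-0.108) = -ln(0.892) = 0.1143
L[2] = -ln(0.064) = 2.7489
L[3] = -ln(1-0.518) = -ln(0.482) = 0.7298
L[4] = -ln(0.421) = 0.8651
mean = (1.575 + 0.1143 + 2.7489 + 0.7298 + 0.8651)/5 = 1.2066

1.2066


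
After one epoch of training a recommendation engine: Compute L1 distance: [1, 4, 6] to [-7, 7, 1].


d = |1+ 7| + |4-7| + |6-1|
  = 8 + 3 + 5
  = 16

16


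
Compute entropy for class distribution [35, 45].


Probabilities: [35/80, 45/80] ≈ [0.4375, 0.5625]
H = -((35/80)·log₂(35/80) + (45/80)·log₂(45/80))
  = 0.9887 bits

0.9887 bits


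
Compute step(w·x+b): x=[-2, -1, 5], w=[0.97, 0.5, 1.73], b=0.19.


z = (-2)·(0.97) + (-1)·(0.5) + (5)·(1.73) + 0.19
  = 6.4
step(z) = 1 (z≥0)

1


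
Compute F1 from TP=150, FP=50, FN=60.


Precision = 150/200 = 0.75
Recall = 150/210 = 0.7143
F1 = 2·P·R/(P+R) = 2·TP/(2·TP+FP+FN) = 300/(300+50+60) = 300/410 = 0.7317

0.7317


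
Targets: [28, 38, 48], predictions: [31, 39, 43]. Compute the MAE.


Absolute errors: |28-31|=3, |38-39|=1, |48-43|=5
Sum = 9
MAE = 9/3 = 3

3


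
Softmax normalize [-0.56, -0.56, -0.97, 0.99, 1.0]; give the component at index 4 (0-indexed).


Exponentials: e^-0.56=0.5712, e^-0.56=0.5712, e^-0.97=0.3791, e^0.99=2.6912, e^1.0=2.7183
Sum = 6.931
Softmax = [0.0824, 0.0824, 0.0547, 0.3883, 0.3922]
p[4] = 2.7183/6.931 = 0.3922

0.3922


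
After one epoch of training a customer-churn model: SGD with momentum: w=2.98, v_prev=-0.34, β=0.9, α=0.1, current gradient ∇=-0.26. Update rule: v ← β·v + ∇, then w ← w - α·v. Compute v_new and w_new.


v_new = 0.9·-0.34 - 0.26 = -0.306 - 0.26 = -0.566
w_new = 2.98 - 0.1·-0.566 = 2.98 + 0.0566 = 3.0366

v_new=-0.566, w_new=3.0366


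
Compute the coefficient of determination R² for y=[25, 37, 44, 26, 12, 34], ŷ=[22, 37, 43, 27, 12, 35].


ȳ = 29.6667
SS_res = Σ(y-ŷ)² = 12
SS_tot = Σ(y-ȳ)² = 625.33
R² = 1 - SS_res/SS_tot = 1 - 0.0192 = 0.9808

0.9808


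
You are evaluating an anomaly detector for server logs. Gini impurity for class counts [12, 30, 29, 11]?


Probabilities: [12/82, 30/82, 29/82, 11/82] ≈ [0.1463, 0.3659, 0.3537, 0.1341]
Σpᵢ² = (144 + 900 + 841 + 121)/82² = 2006/6724
Gini = 1 - Σpᵢ² = 1 - 2006/6724 = 0.7017

0.7017


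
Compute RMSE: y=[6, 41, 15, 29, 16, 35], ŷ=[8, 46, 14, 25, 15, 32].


MSE = 56/6 = 9.3333
RMSE = √(56/6) = 3.0551

3.0551


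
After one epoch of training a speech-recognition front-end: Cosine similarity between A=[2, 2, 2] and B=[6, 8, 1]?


A·B = 2·6 + 2·8 + 2·1 = 30
‖A‖ = √12 = 3.4641, ‖B‖ = √101 = 10.0499
cos = 30/(√12·√101) = 30/√1212 = 0.8617

0.8617


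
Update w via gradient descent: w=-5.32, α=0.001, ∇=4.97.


w_new = w - α·∇
= -5.32 - 0.001·4.97
= -5.32 - 0.00497
= -5.32497

-5.32497


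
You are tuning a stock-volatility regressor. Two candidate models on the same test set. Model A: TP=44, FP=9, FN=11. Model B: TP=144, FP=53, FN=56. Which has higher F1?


Model A: P=44/53=0.8302, R=44/55=0.8, F1=2PR/(P+R)=2TP/(2TP+FP+FN)=88/108=0.8148
Model B: P=144/197=0.731, R=144/200=0.72, F1=2PR/(P+R)=2TP/(2TP+FP+FN)=288/397=0.7254
0.8148 > 0.7254 → Model A

Model A


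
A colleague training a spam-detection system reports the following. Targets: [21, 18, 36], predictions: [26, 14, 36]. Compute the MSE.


Squared errors: (21-26)²=25, (18-14)²=16, (36-36)²=0
Sum = 41
MSE = 41/3 = 41/3

41/3


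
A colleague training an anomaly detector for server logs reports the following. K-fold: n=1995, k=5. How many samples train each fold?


Fold size = 1995/5 = 399
Training per fold = 1995 - 399 = 1596

1596


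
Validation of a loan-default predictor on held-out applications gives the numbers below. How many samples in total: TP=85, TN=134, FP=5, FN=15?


Total = TP + TN + FP + FN
= 85 + 134 + 5 + 15
= 239
(Predicted positive: 90, predicted negative: 149)

239


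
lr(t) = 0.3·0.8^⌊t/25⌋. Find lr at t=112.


n_drops = ⌊112/25⌋ = 4
lr = 0.3·0.8^4 = 0.3·0.4096 = 0.12288

0.12288


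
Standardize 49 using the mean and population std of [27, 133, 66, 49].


μ = 68.75, σ = 39.5877
z = (49 - 68.75)/39.5877 = -0.4989

-0.4989


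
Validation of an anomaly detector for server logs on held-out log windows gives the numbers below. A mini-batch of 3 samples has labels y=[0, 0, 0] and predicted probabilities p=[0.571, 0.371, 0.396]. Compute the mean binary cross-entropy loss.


L[0] = -ln(1-0.571) = -ln(0.429) = 0.8463
L[1] = -ln(1-0.371) = -ln(0.629) = 0.4636
L[2] = -ln(1-0.396) = -ln(0.604) = 0.5042
mean = (0.8463 + 0.4636 + 0.5042)/3 = 0.6047

0.6047


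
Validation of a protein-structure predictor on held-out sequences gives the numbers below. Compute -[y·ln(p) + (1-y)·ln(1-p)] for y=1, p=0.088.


BCE = -[y·ln(p) + (1-y)·ln(1-p)]
= -1·ln(0.088) - 0
= -ln(0.088) = 2.4304

2.4304


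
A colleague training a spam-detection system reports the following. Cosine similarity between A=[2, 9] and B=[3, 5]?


A·B = 2·3 + 9·5 = 51
‖A‖ = √85 = 9.2195, ‖B‖ = √34 = 5.831
cos = 51/(√85·√34) = 51/√2890 = 0.9487

0.9487


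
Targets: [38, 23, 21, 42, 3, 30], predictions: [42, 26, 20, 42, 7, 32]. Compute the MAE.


Absolute errors: |38-42|=4, |23-26|=3, |21-20|=1, |42-42|=0, |3-7|=4, |30-32|=2
Sum = 14
MAE = 14/6 = 7/3

7/3


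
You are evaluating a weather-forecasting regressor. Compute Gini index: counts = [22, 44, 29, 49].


Probabilities: [22/144, 44/144, 29/144, 49/144] ≈ [0.1528, 0.3056, 0.2014, 0.3403]
Σpᵢ² = (484 + 1936 + 841 + 2401)/144² = 5662/20736
Gini = 1 - Σpᵢ² = 1 - 5662/20736 = 0.7269

0.7269


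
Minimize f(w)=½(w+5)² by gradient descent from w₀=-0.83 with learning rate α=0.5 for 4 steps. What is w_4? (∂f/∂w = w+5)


step 1: grad = -0.83+5 = 4.17; w = -0.83 - 0.5·(4.17) = -2.915
step 2: grad = -2.915+5 = 2.085; w = -2.915 - 0.5·(2.085) = -3.9575
step 3: grad = -3.9575+5 = 1.0425; w = -3.9575 - 0.5·(1.0425) = -4.47875
step 4: grad = -4.47875+5 = 0.52125; w = -4.47875 - 0.5·(0.52125) = -4.739375

-4.739375


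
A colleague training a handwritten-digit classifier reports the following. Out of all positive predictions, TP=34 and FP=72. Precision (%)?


Precision = TP/(TP+FP)
= 34/(34+72)
= 34/106 = 32.08%

32.08%


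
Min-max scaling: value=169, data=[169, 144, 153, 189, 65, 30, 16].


min=16, max=189
(169-16)/(189-16) = 153/173 = 0.8844

0.8844


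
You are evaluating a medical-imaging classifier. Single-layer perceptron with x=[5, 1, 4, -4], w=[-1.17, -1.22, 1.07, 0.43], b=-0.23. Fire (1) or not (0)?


z = (5)·(-1.17) + (1)·(-1.22) + (4)·(1.07) + (-4)·(0.43) - 0.23
  = -4.74
step(z) = 0 (z<0)

0


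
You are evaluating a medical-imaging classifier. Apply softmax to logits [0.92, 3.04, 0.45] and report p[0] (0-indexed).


Exponentials: e^0.92=2.5093, e^3.04=20.9052, e^0.45=1.5683
Sum = 24.9828
Softmax = [0.1004, 0.8368, 0.0628]
p[0] = 2.5093/24.9828 = 0.1004

0.1004


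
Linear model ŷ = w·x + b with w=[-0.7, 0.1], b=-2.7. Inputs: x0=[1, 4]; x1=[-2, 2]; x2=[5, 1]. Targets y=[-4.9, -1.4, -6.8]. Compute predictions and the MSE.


ŷ0 = (-0.7)·(1) + (0.1)·(4) - 2.7 = -3.0
ŷ1 = (-0.7)·(-2) + (0.1)·(2) - 2.7 = -1.1
ŷ2 = (-0.7)·(5) + (0.1)·(1) - 2.7 = -6.1
errors² = [3.61, 0.09, 0.49]
MSE = 4.1900/3 = 1.3967

1.3967


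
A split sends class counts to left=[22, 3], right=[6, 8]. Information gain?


Parent = [28, 11], H_parent = 0.8582
H_left = 0.5294 (n=25), H_right = 0.9852 (n=14)
H_children = (25/39)·0.5294 + (14/39)·0.9852 = 0.693
IG = 0.8582 - 0.693 = 0.1652

0.1652


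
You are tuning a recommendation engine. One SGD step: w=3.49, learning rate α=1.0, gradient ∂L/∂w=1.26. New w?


w_new = w - α·∇
= 3.49 - 1.0·1.26
= 3.49 - 1.26
= 2.23

2.23


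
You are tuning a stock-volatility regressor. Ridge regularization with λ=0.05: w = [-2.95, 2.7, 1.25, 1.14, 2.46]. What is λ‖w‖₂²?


‖w‖₂² = (-2.95)² + (2.7)² + (1.25)² + (1.14)² + (2.46)²
     = 8.7025 + 7.29 + 1.5625 + 1.2996 + 6.0516
     = 24.9062
λ·‖w‖₂² = 0.05·24.9062 = 1.24531

1.24531


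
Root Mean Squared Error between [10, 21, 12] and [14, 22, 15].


MSE = 26/3 = 8.6667
RMSE = √(26/3) = 2.9439

2.9439


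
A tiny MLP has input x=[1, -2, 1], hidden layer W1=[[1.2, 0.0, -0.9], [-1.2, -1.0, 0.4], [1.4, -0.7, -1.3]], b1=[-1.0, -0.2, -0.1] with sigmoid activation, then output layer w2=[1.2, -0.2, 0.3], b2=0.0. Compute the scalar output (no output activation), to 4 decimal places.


z1[0] = (1.2)·(1) + (0.0)·(-2) + (-0.9)·(1) - 1.0 = -0.7
z1[1] = (-1.2)·(1) + (-1.0)·(-2) + (0.4)·(1) - 0.2 = 1.0
z1[2] = (1.4)·(1) + (-0.7)·(-2) + (-1.3)·(1) - 0.1 = 1.4
h = sigmoid(z1) = [0.3318, 0.7311, 0.8022]
output = (1.2)·(0.3318) + (-0.2)·(0.7311) + (0.3)·(0.8022) + 0.0 = 0.4926

0.4926


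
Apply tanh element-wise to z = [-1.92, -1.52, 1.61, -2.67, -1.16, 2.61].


tanh(-1.92) = -0.9579
tanh(-1.52) = -0.9087
tanh(1.61) = 0.9232
tanh(-2.67) = -0.9905
tanh(-1.16) = -0.821
tanh(2.61) = 0.9892
result = [-0.9579, -0.9087, 0.9232, -0.9905, -0.821, 0.9892]

[-0.9579, -0.9087, 0.9232, -0.9905, -0.821, 0.9892]


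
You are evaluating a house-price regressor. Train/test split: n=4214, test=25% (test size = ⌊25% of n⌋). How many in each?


Test = ⌊4214·25/100⌋ = 1053
Train = 4214 - 1053 = 3161

Train: 3161, Test: 1053


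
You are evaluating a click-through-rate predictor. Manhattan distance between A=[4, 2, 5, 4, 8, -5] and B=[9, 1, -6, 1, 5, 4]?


d = |4-9| + |2-1| + |5+ 6| + |4-1| + |8-5| + |-5-4|
  = 5 + 1 + 11 + 3 + 3 + 9
  = 32

32


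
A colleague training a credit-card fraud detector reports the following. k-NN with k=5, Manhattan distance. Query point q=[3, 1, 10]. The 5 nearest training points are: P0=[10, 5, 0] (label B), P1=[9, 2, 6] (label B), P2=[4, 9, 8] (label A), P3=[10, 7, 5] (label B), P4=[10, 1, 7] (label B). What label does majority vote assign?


d(q,P0) = 21  (label B)
d(q,P1) = 11  (label B)
d(q,P2) = 11  (label A)
d(q,P3) = 18  (label B)
d(q,P4) = 10  (label B)
Votes: A=1, B=4
Majority → B

B


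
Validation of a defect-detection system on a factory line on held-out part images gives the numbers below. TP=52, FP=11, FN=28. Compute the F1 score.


Precision = 52/63 = 0.8254
Recall = 52/80 = 0.65
F1 = 2·P·R/(P+R) = 2·TP/(2·TP+FP+FN) = 104/(104+11+28) = 104/143 = 0.7273

0.7273


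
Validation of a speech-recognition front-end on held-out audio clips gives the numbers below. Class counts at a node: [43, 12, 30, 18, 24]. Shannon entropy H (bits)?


Probabilities: [43/127, 12/127, 30/127, 18/127, 24/127] ≈ [0.3386, 0.0945, 0.2362, 0.1417, 0.189]
H = -((43/127)·log₂(43/127) + (12/127)·log₂(12/127) + (30/127)·log₂(30/127) + (18/127)·log₂(18/127) + (24/127)·log₂(24/127))
  = 2.1961 bits

2.1961 bits


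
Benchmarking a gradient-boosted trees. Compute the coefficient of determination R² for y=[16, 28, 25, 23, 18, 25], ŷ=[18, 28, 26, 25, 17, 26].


ȳ = 22.5
SS_res = Σ(y-ŷ)² = 11
SS_tot = Σ(y-ȳ)² = 105.5
R² = 1 - SS_res/SS_tot = 1 - 0.1043 = 0.8957

0.8957


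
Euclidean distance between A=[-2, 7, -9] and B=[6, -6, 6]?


d = √((-2-6)² + (7+ 6)² + (-9-6)²)
  = √(64 + 169 + 225)
  = √458 = 21.4009

21.4009


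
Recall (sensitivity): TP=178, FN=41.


Recall = TP/(TP+FN)
= 178/(178+41)
= 178/219 = 81.28%

81.28%


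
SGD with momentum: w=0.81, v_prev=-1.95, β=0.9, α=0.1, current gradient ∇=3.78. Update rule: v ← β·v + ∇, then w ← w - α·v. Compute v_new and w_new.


v_new = 0.9·-1.95 + 3.78 = -1.755 + 3.78 = 2.025
w_new = 0.81 - 0.1·2.025 = 0.81 - 0.2025 = 0.6075

v_new=2.025, w_new=0.6075


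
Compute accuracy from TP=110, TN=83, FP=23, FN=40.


Accuracy = (TP+TN)/(TP+TN+FP+FN)
= (110+83)/(256)
= 193/256 = 75.39%

75.39%


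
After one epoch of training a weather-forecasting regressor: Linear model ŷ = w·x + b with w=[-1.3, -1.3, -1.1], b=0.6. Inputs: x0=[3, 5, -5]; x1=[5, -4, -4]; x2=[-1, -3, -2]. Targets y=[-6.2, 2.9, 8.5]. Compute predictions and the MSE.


ŷ0 = (-1.3)·(3) + (-1.3)·(5) + (-1.1)·(-5) + 0.6 = -4.3
ŷ1 = (-1.3)·(5) + (-1.3)·(-4) + (-1.1)·(-4) + 0.6 = 3.7
ŷ2 = (-1.3)·(-1) + (-1.3)·(-3) + (-1.1)·(-2) + 0.6 = 8.0
errors² = [3.61, 0.64, 0.25]
MSE = 4.5000/3 = 1.5

1.5


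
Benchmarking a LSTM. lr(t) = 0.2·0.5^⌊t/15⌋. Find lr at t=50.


n_drops = ⌊50/15⌋ = 3
lr = 0.2·0.5^3 = 0.2·0.125 = 0.025

0.025


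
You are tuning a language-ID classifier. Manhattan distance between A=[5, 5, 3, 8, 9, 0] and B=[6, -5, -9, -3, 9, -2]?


d = |5-6| + |5+ 5| + |3+ 9| + |8+ 3| + |9-9| + |0+ 2|
  = 1 + 10 + 12 + 11 + 0 + 2
  = 36

36


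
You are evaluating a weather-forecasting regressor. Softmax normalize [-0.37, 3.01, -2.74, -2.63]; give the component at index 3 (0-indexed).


Exponentials: e^-0.37=0.6907, e^3.01=20.2874, e^-2.74=0.0646, e^-2.63=0.0721
Sum = 21.1148
Softmax = [0.0327, 0.9608, 0.0031, 0.0034]
p[3] = 0.0721/21.1148 = 0.0034

0.0034


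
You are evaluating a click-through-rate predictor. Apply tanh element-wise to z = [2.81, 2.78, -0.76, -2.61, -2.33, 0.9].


tanh(2.81) = 0.9928
tanh(2.78) = 0.9923
tanh(-0.76) = -0.6411
tanh(-2.61) = -0.9892
tanh(-2.33) = -0.9812
tanh(0.9) = 0.7163
result = [0.9928, 0.9923, -0.6411, -0.9892, -0.9812, 0.7163]

[0.9928, 0.9923, -0.6411, -0.9892, -0.9812, 0.7163]


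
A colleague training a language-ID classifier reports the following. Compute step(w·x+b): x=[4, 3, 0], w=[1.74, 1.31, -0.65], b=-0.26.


z = (4)·(1.74) + (3)·(1.31) + (0)·(-0.65) - 0.26
  = 10.63
step(z) = 1 (z≥0)

1


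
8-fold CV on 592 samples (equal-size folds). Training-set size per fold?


Fold size = 592/8 = 74
Training per fold = 592 - 74 = 518

518


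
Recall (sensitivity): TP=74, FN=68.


Recall = TP/(TP+FN)
= 74/(74+68)
= 74/142 = 52.11%

52.11%


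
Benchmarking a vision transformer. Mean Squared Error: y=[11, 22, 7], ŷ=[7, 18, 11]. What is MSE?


Squared errors: (11-7)²=16, (22-18)²=16, (7-11)²=16
Sum = 48
MSE = 48/3 = 16

16


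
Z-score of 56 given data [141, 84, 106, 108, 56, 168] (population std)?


μ = 110.5, σ = 36.3673
z = (56 - 110.5)/36.3673 = -1.4986

-1.4986


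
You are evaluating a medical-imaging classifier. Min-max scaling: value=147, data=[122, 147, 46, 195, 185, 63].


min=46, max=195
(147-46)/(195-46) = 101/149 = 0.6779

0.6779


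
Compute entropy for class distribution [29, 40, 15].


Probabilities: [29/84, 40/84, 15/84] ≈ [0.3452, 0.4762, 0.1786]
H = -((29/84)·log₂(29/84) + (40/84)·log₂(40/84) + (15/84)·log₂(15/84))
  = 1.4832 bits

1.4832 bits


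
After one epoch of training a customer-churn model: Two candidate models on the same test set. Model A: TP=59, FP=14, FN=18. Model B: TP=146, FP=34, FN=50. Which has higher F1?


Model A: P=59/73=0.8082, R=59/77=0.7662, F1=2PR/(P+R)=2TP/(2TP+FP+FN)=118/150=0.7867
Model B: P=146/180=0.8111, R=146/196=0.7449, F1=2PR/(P+R)=2TP/(2TP+FP+FN)=292/376=0.7766
0.7867 > 0.7766 → Model A

Model A


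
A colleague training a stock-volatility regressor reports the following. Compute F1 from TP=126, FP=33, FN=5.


Precision = 126/159 = 0.7925
Recall = 126/131 = 0.9618
F1 = 2·P·R/(P+R) = 2·TP/(2·TP+FP+FN) = 252/(252+33+5) = 252/290 = 0.869

0.869


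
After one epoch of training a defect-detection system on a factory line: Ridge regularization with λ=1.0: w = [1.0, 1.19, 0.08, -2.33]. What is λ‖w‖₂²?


‖w‖₂² = (1.0)² + (1.19)² + (0.08)² + (-2.33)²
     = 1 + 1.4161 + 0.0064 + 5.4289
     = 7.8514
λ·‖w‖₂² = 1.0·7.8514 = 7.8514

7.8514


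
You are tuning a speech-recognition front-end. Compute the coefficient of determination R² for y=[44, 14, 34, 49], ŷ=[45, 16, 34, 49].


ȳ = 35.25
SS_res = Σ(y-ŷ)² = 5
SS_tot = Σ(y-ȳ)² = 718.75
R² = 1 - SS_res/SS_tot = 1 - 0.007 = 0.993

0.993


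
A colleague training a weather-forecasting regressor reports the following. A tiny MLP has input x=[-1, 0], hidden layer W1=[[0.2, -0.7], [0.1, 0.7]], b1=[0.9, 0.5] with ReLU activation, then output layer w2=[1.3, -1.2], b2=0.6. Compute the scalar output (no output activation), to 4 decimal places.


z1[0] = (0.2)·(-1) + (-0.7)·(0) + 0.9 = 0.7
z1[1] = (0.1)·(-1) + (0.7)·(0) + 0.5 = 0.4
h = ReLU(z1) = [0.7, 0.4]
output = (1.3)·(0.7) + (-1.2)·(0.4) + 0.6 = 1.03

1.03


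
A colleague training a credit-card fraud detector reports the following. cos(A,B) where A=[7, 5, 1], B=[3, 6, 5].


A·B = 7·3 + 5·6 + 1·5 = 56
‖A‖ = √75 = 8.6603, ‖B‖ = √70 = 8.3666
cos = 56/(√75·√70) = 56/√5250 = 0.7729

0.7729
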